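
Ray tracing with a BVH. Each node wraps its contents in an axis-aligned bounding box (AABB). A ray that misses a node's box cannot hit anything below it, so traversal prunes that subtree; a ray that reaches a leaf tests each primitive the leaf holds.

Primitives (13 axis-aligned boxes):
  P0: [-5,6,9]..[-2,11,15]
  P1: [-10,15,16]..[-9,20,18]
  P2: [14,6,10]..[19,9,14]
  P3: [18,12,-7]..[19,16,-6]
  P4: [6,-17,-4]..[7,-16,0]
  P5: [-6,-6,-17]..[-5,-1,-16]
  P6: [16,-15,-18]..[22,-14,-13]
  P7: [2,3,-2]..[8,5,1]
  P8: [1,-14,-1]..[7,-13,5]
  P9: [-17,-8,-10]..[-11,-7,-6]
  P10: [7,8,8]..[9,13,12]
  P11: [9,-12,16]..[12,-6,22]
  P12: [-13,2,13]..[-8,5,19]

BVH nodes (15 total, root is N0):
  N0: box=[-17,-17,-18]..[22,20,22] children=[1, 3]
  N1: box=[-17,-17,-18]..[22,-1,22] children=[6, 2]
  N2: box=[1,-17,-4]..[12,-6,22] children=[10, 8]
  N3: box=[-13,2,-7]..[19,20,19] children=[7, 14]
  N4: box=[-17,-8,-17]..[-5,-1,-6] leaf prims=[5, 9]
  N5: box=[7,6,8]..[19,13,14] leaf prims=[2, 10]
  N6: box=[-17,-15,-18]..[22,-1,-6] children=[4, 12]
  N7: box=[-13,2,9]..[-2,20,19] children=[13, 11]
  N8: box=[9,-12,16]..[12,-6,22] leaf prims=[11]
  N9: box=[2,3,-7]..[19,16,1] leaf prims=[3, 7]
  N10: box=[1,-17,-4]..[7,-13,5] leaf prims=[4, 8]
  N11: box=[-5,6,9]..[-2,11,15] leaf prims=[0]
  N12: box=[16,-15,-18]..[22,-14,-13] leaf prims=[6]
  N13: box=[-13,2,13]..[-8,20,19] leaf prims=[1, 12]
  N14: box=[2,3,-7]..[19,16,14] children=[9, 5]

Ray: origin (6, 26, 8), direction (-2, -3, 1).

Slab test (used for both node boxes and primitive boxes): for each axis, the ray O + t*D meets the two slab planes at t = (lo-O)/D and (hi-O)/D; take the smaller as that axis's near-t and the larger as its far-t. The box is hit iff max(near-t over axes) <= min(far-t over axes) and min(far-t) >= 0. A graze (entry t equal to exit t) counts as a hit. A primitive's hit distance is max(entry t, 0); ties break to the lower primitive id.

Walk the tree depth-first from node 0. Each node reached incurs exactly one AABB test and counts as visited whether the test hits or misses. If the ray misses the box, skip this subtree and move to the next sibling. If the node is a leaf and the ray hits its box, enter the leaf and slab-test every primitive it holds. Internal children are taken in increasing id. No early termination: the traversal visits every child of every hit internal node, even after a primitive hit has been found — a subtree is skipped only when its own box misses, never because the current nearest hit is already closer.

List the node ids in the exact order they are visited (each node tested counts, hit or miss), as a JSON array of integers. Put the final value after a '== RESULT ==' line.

Trace the traversal:
N0 x:[-8,23/2] y:[2,43/3] z:[-26,14] -> hit [2,23/2], descend [1, 3]
  N1 x:[-8,23/2] y:[9,43/3] z:[-26,14] -> hit [9,23/2], descend [2, 6]
    N2 x:[-3,5/2] y:[32/3,43/3] z:[-12,14] -> miss, prune
    N6 x:[-8,23/2] y:[9,41/3] z:[-26,-14] -> miss, prune
  N3 x:[-13/2,19/2] y:[2,8] z:[-15,11] -> hit [2,8], descend [7, 14]
    N7 x:[4,19/2] y:[2,8] z:[1,11] -> hit [4,8], descend [11, 13]
      N11 x:[4,11/2] y:[5,20/3] z:[1,7] -> hit [5,11/2] leaf, test {P0@t=5}
      N13 x:[7,19/2] y:[2,8] z:[5,11] -> hit [7,8] leaf, test {P1(miss), P12@t=7}
    N14 x:[-13/2,2] y:[10/3,23/3] z:[-15,6] -> miss, prune

order=[0, 1, 2, 6, 3, 7, 11, 13, 14]  |boxes|=9  |leaves|=2  hit=P0

== RESULT ==
[0, 1, 2, 6, 3, 7, 11, 13, 14]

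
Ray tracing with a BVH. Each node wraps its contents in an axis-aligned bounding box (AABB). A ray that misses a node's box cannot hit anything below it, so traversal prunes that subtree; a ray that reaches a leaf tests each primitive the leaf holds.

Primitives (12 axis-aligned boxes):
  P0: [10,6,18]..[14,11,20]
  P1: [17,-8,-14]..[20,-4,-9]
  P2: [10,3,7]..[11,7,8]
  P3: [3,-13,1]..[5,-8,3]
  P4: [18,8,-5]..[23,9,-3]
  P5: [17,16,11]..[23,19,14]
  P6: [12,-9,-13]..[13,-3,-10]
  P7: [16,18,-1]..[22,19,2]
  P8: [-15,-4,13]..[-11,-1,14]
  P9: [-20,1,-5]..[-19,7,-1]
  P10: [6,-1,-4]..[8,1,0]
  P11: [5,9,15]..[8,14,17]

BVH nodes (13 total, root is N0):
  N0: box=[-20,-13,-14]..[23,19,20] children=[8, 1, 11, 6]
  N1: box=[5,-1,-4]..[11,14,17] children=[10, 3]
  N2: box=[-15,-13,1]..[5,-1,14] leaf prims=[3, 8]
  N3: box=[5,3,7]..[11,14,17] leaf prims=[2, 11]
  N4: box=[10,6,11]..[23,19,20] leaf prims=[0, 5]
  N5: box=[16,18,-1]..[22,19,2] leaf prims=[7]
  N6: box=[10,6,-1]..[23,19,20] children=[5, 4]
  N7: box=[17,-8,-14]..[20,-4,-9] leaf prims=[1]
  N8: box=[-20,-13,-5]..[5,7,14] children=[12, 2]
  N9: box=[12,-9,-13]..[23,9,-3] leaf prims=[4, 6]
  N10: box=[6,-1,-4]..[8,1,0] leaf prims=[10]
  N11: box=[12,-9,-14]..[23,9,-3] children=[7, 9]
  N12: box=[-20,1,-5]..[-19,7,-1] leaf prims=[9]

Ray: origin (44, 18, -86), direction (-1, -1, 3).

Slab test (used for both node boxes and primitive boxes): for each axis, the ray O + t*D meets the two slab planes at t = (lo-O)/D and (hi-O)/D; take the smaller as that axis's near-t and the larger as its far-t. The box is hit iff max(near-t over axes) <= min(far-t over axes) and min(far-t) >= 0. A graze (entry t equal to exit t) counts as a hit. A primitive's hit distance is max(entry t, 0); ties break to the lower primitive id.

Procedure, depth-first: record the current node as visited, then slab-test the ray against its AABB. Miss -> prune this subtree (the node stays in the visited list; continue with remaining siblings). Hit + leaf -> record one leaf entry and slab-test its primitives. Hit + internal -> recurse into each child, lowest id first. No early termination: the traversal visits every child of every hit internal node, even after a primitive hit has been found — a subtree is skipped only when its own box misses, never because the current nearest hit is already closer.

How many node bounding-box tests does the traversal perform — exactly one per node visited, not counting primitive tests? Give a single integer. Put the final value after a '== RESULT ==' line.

Traverse from the root:
N0 x:[21,64] y:[-1,31] z:[24,106/3] -> hit [24,31], descend [1, 6, 8, 11]
  N1 x:[33,39] y:[4,19] z:[82/3,103/3] -> miss, prune
  N6 x:[21,34] y:[-1,12] z:[85/3,106/3] -> miss, prune
  N8 x:[39,64] y:[11,31] z:[27,100/3] -> miss, prune
  N11 x:[21,32] y:[9,27] z:[24,83/3] -> hit [24,27], descend [7, 9]
    N7 x:[24,27] y:[22,26] z:[24,77/3] -> hit [24,77/3] leaf, test {P1@t=24}
    N9 x:[21,32] y:[9,27] z:[73/3,83/3] -> hit [73/3,27] leaf, test {P4(miss), P6(miss)}

7 AABB tests over nodes [0, 1, 6, 8, 11, 7, 9]; 2 leaves entered; closest P1.

== RESULT ==
7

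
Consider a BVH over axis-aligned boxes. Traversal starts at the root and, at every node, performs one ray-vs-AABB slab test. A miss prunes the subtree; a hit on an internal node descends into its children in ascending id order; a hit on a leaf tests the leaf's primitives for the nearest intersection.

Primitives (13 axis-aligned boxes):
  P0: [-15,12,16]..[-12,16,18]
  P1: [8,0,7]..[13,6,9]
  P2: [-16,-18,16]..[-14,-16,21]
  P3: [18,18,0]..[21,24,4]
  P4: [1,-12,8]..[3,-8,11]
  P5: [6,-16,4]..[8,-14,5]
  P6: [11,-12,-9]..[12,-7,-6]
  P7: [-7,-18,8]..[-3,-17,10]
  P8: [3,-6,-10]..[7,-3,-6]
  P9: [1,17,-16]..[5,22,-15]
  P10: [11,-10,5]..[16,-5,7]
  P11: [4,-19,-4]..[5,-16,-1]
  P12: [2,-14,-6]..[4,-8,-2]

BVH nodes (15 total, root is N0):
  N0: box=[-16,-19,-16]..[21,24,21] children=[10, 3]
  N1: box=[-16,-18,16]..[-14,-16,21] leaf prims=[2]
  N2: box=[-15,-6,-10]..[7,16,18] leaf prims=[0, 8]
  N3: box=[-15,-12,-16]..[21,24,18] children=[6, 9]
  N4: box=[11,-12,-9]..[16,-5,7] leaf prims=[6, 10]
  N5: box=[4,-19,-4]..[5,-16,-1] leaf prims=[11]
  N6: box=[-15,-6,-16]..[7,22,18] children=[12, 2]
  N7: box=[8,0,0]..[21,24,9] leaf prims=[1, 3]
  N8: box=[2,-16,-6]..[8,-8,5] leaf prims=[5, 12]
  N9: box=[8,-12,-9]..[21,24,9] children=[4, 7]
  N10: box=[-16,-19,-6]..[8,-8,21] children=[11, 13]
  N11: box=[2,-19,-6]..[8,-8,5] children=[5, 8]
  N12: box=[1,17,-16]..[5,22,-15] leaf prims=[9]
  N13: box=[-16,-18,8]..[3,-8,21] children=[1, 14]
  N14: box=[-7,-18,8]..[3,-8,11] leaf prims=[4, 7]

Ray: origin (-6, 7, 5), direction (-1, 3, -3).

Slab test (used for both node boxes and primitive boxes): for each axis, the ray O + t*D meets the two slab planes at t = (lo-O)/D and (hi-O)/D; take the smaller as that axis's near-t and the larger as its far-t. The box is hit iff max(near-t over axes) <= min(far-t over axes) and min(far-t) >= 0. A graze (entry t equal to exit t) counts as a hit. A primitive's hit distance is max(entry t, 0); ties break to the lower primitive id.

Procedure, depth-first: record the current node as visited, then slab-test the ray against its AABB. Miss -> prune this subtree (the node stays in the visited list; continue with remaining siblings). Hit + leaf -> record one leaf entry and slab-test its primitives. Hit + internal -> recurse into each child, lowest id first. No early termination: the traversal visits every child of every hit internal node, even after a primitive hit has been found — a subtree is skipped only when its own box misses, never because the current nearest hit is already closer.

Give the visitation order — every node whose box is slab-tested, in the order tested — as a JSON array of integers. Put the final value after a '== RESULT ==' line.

Walk:
N0 x:[-27,10] y:[-26/3,17/3] z:[-16/3,7] -> hit [-16/3,17/3], descend [3, 10]
  N3 x:[-27,9] y:[-19/3,17/3] z:[-13/3,7] -> hit [-13/3,17/3], descend [6, 9]
    N6 x:[-13,9] y:[-13/3,5] z:[-13/3,7] -> hit [-13/3,5], descend [2, 12]
      N2 x:[-13,9] y:[-13/3,3] z:[-13/3,5] -> hit [-13/3,3] leaf, test {P0(miss), P8(miss)}
      N12 x:[-11,-7] y:[10/3,5] z:[20/3,7] -> miss, prune
    N9 x:[-27,-14] y:[-19/3,17/3] z:[-4/3,14/3] -> miss, prune
  N10 x:[-14,10] y:[-26/3,-5] z:[-16/3,11/3] -> miss, prune

Visited [0, 3, 6, 2, 12, 9, 10]. Tests: 7 box, 1 leaf. Nearest: miss.

== RESULT ==
[0, 3, 6, 2, 12, 9, 10]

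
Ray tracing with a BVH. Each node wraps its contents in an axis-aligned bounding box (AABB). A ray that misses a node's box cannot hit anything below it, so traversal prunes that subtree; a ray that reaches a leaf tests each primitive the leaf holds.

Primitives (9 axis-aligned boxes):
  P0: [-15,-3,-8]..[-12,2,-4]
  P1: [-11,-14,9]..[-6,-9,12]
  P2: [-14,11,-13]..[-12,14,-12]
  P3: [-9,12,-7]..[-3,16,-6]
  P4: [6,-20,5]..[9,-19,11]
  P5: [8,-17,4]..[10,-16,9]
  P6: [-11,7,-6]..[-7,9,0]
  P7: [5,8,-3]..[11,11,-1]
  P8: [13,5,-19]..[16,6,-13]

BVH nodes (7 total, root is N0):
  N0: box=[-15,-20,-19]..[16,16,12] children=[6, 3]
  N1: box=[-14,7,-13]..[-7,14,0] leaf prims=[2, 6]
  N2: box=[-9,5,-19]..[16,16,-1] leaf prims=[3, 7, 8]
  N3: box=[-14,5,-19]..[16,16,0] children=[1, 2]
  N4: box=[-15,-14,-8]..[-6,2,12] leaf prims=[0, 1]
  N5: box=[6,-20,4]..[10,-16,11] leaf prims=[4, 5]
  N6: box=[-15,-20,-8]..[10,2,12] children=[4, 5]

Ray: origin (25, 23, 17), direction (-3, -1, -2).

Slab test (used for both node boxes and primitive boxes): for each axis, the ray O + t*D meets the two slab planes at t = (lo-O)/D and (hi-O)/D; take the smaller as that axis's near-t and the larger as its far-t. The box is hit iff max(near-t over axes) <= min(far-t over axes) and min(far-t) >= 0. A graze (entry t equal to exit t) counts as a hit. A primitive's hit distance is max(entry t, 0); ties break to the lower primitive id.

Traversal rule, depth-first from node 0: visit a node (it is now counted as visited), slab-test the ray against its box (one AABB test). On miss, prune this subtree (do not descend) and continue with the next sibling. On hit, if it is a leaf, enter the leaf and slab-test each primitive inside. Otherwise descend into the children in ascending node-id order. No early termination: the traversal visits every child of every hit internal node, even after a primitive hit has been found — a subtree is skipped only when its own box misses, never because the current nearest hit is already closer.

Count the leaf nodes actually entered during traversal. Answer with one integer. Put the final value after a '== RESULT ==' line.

Traverse from the root:
N0 x:[3,40/3] y:[7,43] z:[5/2,18] -> hit [7,40/3], descend [3, 6]
  N3 x:[3,13] y:[7,18] z:[17/2,18] -> hit [17/2,13], descend [1, 2]
    N1 x:[32/3,13] y:[9,16] z:[17/2,15] -> hit [32/3,13] leaf, test {P2(miss), P6(miss)}
    N2 x:[3,34/3] y:[7,18] z:[9,18] -> hit [9,34/3] leaf, test {P3(miss), P7(miss), P8(miss)}
  N6 x:[5,40/3] y:[21,43] z:[5/2,25/2] -> miss, prune

order=[0, 3, 1, 2, 6]  |boxes|=5  |leaves|=2  hit=miss

== RESULT ==
2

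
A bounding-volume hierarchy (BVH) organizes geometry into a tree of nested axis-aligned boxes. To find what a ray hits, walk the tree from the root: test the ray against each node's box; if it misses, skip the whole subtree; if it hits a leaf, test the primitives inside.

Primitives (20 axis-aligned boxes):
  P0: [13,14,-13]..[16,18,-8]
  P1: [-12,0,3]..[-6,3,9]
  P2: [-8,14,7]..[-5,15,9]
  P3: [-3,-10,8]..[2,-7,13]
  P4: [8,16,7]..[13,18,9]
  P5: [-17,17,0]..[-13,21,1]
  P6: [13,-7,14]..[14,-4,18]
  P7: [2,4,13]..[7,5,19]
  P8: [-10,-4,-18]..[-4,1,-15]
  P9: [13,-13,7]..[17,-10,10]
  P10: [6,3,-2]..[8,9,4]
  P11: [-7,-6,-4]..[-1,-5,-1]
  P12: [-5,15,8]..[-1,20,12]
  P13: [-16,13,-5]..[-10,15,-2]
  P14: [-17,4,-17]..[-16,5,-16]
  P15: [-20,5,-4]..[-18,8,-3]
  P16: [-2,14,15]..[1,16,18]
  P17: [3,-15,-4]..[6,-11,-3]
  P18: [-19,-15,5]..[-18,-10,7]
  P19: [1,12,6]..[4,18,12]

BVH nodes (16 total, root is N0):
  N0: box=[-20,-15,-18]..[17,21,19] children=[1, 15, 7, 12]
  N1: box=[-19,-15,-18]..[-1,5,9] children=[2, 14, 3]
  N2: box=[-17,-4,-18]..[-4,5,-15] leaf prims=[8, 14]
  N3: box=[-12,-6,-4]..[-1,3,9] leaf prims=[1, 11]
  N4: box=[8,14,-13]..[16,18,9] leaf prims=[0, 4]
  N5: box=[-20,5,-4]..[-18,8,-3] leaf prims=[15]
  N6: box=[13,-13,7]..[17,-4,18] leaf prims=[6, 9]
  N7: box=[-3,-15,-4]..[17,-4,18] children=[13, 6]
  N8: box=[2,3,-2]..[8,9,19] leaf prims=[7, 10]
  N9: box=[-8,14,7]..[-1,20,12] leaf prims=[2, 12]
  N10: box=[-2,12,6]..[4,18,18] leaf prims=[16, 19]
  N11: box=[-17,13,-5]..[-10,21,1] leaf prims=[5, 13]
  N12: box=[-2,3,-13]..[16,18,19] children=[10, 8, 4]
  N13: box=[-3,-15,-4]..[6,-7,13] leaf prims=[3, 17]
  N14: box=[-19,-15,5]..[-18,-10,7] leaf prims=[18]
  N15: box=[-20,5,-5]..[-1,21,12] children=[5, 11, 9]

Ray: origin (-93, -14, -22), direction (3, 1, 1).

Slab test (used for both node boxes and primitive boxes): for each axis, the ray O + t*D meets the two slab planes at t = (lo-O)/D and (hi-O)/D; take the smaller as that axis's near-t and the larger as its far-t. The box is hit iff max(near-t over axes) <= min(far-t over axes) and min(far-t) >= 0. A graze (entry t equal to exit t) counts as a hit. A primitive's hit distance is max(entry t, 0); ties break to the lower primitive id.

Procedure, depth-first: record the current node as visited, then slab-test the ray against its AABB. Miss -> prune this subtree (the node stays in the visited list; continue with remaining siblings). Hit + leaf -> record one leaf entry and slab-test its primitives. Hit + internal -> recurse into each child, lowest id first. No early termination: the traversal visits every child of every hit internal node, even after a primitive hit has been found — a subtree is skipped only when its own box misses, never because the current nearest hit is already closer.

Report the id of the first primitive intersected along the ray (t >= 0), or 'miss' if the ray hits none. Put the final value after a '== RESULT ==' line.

Walk:
N0 x:[73/3,110/3] y:[-1,35] z:[4,41] -> hit [73/3,35], descend [1, 7, 12, 15]
  N1 x:[74/3,92/3] y:[-1,19] z:[4,31] -> miss, prune
  N7 x:[30,110/3] y:[-1,10] z:[18,40] -> miss, prune
  N12 x:[91/3,109/3] y:[17,32] z:[9,41] -> hit [91/3,32], descend [4, 8, 10]
    N4 x:[101/3,109/3] y:[28,32] z:[9,31] -> miss, prune
    N8 x:[95/3,101/3] y:[17,23] z:[20,41] -> miss, prune
    N10 x:[91/3,97/3] y:[26,32] z:[28,40] -> hit [91/3,32] leaf, test {P16(miss), P19@t=94/3}
  N15 x:[73/3,92/3] y:[19,35] z:[17,34] -> hit [73/3,92/3], descend [5, 9, 11]
    N5 x:[73/3,25] y:[19,22] z:[18,19] -> miss, prune
    N9 x:[85/3,92/3] y:[28,34] z:[29,34] -> hit [29,92/3] leaf, test {P2@t=29, P12@t=30}
    N11 x:[76/3,83/3] y:[27,35] z:[17,23] -> miss, prune

order=[0, 1, 7, 12, 4, 8, 10, 15, 5, 9, 11]  |boxes|=11  |leaves|=2  hit=P2

== RESULT ==
2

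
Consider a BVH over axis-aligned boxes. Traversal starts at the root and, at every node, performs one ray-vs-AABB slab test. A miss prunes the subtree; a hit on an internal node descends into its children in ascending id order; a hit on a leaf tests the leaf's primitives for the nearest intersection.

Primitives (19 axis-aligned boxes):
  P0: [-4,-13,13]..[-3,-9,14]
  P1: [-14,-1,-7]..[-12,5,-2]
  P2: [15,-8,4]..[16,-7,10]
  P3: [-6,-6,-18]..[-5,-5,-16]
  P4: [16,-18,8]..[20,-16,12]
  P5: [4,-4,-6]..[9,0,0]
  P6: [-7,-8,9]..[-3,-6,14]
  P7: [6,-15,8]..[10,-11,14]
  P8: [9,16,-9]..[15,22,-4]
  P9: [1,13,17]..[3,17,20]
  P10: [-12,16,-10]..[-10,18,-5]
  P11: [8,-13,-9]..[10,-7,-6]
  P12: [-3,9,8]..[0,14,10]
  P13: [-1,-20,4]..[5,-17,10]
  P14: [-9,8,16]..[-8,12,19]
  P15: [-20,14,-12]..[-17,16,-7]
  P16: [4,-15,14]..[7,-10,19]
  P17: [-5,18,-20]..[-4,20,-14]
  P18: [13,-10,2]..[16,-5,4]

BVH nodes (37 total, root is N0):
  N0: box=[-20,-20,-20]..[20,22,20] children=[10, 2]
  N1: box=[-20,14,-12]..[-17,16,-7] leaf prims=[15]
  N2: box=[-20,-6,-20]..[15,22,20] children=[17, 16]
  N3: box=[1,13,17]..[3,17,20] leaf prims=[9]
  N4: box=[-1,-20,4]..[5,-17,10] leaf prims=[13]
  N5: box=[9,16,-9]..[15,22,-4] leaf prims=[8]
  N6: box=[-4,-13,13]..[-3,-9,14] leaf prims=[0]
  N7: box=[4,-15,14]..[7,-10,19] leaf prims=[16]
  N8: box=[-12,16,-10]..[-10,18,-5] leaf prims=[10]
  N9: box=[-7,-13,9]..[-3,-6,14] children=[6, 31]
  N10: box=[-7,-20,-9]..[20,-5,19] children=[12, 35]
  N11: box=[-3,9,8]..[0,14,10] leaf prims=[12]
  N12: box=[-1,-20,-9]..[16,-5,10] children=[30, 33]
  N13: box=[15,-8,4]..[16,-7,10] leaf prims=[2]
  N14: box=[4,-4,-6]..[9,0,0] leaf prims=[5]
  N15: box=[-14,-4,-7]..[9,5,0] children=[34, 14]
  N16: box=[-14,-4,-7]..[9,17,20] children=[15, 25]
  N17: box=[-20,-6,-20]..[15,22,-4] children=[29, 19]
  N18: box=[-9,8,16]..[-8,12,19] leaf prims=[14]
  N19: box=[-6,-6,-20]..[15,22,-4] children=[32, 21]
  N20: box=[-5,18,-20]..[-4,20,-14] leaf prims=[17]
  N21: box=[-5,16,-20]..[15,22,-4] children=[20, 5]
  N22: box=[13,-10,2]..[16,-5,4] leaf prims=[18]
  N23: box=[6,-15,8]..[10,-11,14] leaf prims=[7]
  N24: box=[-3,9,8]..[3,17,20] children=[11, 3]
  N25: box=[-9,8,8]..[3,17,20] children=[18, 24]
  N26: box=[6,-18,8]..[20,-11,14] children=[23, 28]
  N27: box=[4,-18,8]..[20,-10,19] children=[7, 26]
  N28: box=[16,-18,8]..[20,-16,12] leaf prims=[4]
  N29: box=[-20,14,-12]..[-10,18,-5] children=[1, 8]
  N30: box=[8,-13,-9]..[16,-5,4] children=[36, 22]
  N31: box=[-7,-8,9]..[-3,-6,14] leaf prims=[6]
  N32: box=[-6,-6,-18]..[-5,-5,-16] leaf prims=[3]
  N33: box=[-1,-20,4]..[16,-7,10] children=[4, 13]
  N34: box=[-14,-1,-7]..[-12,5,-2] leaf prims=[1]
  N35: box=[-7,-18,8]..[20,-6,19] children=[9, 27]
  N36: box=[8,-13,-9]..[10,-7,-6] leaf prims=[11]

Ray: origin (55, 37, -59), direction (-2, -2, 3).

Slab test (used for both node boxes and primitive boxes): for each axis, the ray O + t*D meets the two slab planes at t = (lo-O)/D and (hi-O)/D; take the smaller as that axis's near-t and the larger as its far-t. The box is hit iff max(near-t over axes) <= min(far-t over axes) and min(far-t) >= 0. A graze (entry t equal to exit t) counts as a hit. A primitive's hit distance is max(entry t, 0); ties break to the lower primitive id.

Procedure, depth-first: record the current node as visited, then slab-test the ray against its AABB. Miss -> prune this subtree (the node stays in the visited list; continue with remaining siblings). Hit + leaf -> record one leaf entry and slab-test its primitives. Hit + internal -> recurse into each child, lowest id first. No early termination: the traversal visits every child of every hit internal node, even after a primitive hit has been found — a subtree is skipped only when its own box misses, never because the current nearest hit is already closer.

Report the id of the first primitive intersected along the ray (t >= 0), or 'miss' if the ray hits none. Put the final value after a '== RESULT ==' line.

Traverse from the root:
N0 x:[35/2,75/2] y:[15/2,57/2] z:[13,79/3] -> hit [35/2,79/3], descend [2, 10]
  N2 x:[20,75/2] y:[15/2,43/2] z:[13,79/3] -> hit [20,43/2], descend [16, 17]
    N16 x:[23,69/2] y:[10,41/2] z:[52/3,79/3] -> miss, prune
    N17 x:[20,75/2] y:[15/2,43/2] z:[13,55/3] -> miss, prune
  N10 x:[35/2,31] y:[21,57/2] z:[50/3,26] -> hit [21,26], descend [12, 35]
    N12 x:[39/2,28] y:[21,57/2] z:[50/3,23] -> hit [21,23], descend [30, 33]
      N30 x:[39/2,47/2] y:[21,25] z:[50/3,21] -> hit [21,21], descend [22, 36]
        N22 x:[39/2,21] y:[21,47/2] z:[61/3,21] -> hit [21,21] leaf, test {P18@t=21}
        N36 x:[45/2,47/2] y:[22,25] z:[50/3,53/3] -> miss, prune
      N33 x:[39/2,28] y:[22,57/2] z:[21,23] -> hit [22,23], descend [4, 13]
        N4 x:[25,28] y:[27,57/2] z:[21,23] -> miss, prune
        N13 x:[39/2,20] y:[22,45/2] z:[21,23] -> miss, prune
    N35 x:[35/2,31] y:[43/2,55/2] z:[67/3,26] -> hit [67/3,26], descend [9, 27]
      N9 x:[29,31] y:[43/2,25] z:[68/3,73/3] -> miss, prune
      N27 x:[35/2,51/2] y:[47/2,55/2] z:[67/3,26] -> hit [47/2,51/2], descend [7, 26]
        N7 x:[24,51/2] y:[47/2,26] z:[73/3,26] -> hit [73/3,51/2] leaf, test {P16@t=73/3}
        N26 x:[35/2,49/2] y:[24,55/2] z:[67/3,73/3] -> hit [24,73/3], descend [23, 28]
          N23 x:[45/2,49/2] y:[24,26] z:[67/3,73/3] -> hit [24,73/3] leaf, test {P7@t=24}
          N28 x:[35/2,39/2] y:[53/2,55/2] z:[67/3,71/3] -> miss, prune

Summary -> nodes [0, 2, 16, 17, 10, 12, 30, 22, 36, 33, 4, 13, 35, 9, 27, 7, 26, 23, 28]; box-tests=19; leaf-entries=3; first=P18

== RESULT ==
18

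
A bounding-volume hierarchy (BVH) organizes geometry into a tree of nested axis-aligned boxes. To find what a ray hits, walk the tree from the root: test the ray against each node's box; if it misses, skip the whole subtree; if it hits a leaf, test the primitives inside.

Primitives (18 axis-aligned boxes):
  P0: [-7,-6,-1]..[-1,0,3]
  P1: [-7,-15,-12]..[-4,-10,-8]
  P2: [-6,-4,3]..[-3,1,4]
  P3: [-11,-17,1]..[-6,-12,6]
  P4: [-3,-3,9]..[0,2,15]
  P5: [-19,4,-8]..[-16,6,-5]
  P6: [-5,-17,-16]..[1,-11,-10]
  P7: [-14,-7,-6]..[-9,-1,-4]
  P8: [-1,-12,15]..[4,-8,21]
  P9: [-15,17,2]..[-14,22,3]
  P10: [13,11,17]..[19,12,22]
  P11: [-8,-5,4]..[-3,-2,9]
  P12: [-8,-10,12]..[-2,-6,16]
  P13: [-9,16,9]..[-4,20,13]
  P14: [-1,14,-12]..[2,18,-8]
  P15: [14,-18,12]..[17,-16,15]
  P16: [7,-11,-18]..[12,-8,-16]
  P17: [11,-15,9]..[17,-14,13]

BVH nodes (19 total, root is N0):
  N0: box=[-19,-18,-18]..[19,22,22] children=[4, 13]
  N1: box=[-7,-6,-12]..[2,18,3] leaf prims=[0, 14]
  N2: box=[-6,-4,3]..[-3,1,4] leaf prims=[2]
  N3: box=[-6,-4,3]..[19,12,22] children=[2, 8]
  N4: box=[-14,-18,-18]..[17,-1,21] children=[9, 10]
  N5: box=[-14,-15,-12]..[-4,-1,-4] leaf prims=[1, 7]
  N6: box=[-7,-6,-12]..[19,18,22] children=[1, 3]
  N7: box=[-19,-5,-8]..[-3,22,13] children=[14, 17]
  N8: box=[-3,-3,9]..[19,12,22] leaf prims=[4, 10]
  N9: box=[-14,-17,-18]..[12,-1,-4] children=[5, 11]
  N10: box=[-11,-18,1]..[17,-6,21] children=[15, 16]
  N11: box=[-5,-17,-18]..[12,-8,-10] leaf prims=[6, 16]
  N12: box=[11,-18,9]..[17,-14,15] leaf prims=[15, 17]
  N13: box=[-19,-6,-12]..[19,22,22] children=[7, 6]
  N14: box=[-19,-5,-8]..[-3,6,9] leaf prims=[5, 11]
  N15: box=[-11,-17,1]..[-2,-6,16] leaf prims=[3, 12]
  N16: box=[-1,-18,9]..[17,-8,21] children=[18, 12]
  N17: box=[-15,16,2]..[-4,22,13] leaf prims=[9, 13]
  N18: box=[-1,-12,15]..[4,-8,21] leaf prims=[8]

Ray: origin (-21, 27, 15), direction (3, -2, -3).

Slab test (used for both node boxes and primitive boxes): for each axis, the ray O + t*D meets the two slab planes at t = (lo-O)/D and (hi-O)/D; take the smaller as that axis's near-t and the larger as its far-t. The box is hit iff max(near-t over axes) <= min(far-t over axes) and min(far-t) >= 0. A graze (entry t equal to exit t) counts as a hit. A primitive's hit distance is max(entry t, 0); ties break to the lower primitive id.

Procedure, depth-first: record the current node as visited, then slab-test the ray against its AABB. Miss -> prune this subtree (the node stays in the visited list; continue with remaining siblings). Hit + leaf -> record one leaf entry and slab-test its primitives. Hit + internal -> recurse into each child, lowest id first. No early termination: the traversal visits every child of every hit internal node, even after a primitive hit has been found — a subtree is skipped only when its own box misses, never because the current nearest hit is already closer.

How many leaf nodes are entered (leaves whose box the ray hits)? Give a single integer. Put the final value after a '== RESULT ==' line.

Traverse from the root:
N0 x:[2/3,40/3] y:[5/2,45/2] z:[-7/3,11] -> hit [5/2,11], descend [4, 13]
  N4 x:[7/3,38/3] y:[14,45/2] z:[-2,11] -> miss, prune
  N13 x:[2/3,40/3] y:[5/2,33/2] z:[-7/3,9] -> hit [5/2,9], descend [6, 7]
    N6 x:[14/3,40/3] y:[9/2,33/2] z:[-7/3,9] -> hit [14/3,9], descend [1, 3]
      N1 x:[14/3,23/3] y:[9/2,33/2] z:[4,9] -> hit [14/3,23/3] leaf, test {P0(miss), P14(miss)}
      N3 x:[5,40/3] y:[15/2,31/2] z:[-7/3,4] -> miss, prune
    N7 x:[2/3,6] y:[5/2,16] z:[2/3,23/3] -> hit [5/2,6], descend [14, 17]
      N14 x:[2/3,6] y:[21/2,16] z:[2,23/3] -> miss, prune
      N17 x:[2,17/3] y:[5/2,11/2] z:[2/3,13/3] -> hit [5/2,13/3] leaf, test {P9(miss), P13(miss)}

order=[0, 4, 13, 6, 1, 3, 7, 14, 17]  |boxes|=9  |leaves|=2  hit=miss

== RESULT ==
2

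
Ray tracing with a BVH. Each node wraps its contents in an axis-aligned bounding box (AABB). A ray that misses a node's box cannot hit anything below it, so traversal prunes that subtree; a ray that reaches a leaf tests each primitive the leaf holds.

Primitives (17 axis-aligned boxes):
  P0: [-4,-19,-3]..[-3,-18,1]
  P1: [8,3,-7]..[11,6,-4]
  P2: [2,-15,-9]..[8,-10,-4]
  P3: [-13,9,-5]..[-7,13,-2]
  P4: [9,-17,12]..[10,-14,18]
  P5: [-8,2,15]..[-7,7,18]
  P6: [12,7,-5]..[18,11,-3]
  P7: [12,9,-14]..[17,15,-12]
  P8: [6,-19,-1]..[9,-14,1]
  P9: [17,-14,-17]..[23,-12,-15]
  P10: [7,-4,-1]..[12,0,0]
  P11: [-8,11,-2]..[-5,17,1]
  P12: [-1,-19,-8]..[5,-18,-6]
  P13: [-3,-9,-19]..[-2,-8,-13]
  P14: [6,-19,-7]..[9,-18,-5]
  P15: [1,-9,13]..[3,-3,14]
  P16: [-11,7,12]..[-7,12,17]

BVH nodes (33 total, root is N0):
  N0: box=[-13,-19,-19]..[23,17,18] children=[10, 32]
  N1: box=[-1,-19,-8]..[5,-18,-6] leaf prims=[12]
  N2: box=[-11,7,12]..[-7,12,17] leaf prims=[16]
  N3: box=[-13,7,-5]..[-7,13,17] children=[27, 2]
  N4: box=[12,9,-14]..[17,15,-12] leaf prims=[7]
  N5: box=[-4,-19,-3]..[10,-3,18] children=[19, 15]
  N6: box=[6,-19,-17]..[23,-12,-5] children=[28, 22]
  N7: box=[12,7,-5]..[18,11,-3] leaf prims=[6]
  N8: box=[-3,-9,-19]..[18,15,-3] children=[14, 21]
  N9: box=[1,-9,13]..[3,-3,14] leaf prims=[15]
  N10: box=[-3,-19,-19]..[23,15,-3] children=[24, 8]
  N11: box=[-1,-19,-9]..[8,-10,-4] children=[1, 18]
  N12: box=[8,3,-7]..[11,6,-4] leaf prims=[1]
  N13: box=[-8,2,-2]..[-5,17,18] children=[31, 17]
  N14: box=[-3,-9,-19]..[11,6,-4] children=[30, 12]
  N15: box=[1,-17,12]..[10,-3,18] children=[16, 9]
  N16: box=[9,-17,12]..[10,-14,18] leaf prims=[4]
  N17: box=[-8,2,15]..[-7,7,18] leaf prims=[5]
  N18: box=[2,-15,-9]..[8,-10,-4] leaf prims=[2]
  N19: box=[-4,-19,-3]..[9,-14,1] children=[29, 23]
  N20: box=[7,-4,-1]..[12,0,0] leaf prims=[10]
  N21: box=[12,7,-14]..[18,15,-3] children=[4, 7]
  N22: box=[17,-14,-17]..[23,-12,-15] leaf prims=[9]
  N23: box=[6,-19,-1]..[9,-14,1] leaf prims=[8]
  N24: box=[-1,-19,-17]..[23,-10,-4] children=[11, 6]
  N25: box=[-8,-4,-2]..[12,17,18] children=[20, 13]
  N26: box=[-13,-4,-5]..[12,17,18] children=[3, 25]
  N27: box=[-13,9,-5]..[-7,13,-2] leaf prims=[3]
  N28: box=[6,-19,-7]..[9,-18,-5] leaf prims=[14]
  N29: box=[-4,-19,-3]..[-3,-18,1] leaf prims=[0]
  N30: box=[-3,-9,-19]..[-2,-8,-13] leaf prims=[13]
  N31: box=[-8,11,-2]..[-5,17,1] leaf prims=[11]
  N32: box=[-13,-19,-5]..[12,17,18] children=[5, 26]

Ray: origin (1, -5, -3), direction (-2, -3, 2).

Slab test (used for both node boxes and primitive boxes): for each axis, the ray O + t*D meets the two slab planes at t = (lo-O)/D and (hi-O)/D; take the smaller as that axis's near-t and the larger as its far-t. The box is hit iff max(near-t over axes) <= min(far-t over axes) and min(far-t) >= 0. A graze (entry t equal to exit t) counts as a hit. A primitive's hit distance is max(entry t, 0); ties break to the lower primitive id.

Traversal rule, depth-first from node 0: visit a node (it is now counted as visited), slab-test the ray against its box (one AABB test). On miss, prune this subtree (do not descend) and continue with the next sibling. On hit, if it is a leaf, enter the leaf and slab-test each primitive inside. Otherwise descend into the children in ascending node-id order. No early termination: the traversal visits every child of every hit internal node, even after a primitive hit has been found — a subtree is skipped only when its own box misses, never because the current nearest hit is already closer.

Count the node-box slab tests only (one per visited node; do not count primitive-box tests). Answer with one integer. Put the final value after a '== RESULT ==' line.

Traverse from the root:
N0 x:[-11,7] y:[-22/3,14/3] z:[-8,21/2] -> hit [-22/3,14/3], descend [10, 32]
  N10 x:[-11,2] y:[-20/3,14/3] z:[-8,0] -> hit [-20/3,0], descend [8, 24]
    N8 x:[-17/2,2] y:[-20/3,4/3] z:[-8,0] -> hit [-20/3,0], descend [14, 21]
      N14 x:[-5,2] y:[-11/3,4/3] z:[-8,-1/2] -> miss, prune
      N21 x:[-17/2,-11/2] y:[-20/3,-4] z:[-11/2,0] -> miss, prune
    N24 x:[-11,1] y:[5/3,14/3] z:[-7,-1/2] -> miss, prune
  N32 x:[-11/2,7] y:[-22/3,14/3] z:[-1,21/2] -> hit [-1,14/3], descend [5, 26]
    N5 x:[-9/2,5/2] y:[-2/3,14/3] z:[0,21/2] -> hit [0,5/2], descend [15, 19]
      N15 x:[-9/2,0] y:[-2/3,4] z:[15/2,21/2] -> miss, prune
      N19 x:[-4,5/2] y:[3,14/3] z:[0,2] -> miss, prune
    N26 x:[-11/2,7] y:[-22/3,-1/3] z:[-1,21/2] -> miss, prune

order=[0, 10, 8, 14, 21, 24, 32, 5, 15, 19, 26]  |boxes|=11  |leaves|=0  hit=miss

== RESULT ==
11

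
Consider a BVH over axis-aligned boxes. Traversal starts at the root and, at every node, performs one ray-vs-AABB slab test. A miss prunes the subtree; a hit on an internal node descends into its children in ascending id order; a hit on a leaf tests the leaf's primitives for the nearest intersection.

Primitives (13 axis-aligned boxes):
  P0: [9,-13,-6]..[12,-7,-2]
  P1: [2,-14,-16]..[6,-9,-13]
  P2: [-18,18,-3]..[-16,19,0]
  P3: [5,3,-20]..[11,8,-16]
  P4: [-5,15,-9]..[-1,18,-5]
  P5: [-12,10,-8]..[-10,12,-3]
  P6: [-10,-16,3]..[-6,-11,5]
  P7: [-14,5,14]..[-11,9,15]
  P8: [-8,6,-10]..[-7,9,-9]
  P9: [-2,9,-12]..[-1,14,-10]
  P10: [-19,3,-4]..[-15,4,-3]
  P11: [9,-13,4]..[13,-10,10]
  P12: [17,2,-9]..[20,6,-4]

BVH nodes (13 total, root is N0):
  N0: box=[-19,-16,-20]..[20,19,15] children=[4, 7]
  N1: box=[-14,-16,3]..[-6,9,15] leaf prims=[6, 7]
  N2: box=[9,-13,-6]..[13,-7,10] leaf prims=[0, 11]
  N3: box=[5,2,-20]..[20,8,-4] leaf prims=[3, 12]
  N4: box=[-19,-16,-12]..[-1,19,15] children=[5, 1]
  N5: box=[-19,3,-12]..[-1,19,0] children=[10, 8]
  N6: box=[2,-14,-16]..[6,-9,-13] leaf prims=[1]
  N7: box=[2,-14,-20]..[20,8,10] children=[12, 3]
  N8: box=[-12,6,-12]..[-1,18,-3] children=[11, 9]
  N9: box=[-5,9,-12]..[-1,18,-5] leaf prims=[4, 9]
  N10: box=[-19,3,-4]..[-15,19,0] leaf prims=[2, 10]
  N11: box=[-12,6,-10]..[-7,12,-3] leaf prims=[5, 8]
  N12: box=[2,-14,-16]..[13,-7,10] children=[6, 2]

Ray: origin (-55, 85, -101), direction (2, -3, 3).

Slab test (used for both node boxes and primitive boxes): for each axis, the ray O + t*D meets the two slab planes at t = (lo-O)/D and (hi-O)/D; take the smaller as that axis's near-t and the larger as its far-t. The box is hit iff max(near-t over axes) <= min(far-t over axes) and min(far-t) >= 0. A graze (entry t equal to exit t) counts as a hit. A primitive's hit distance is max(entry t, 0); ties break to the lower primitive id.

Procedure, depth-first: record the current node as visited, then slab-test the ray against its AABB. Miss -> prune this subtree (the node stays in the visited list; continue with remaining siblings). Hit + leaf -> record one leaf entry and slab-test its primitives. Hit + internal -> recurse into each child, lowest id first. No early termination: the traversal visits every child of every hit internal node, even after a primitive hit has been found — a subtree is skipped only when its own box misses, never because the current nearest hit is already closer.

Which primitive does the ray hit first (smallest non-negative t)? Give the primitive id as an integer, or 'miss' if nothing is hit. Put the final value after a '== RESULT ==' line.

Traverse from the root:
N0 x:[18,75/2] y:[22,101/3] z:[27,116/3] -> hit [27,101/3], descend [4, 7]
  N4 x:[18,27] y:[22,101/3] z:[89/3,116/3] -> miss, prune
  N7 x:[57/2,75/2] y:[77/3,33] z:[27,37] -> hit [57/2,33], descend [3, 12]
    N3 x:[30,75/2] y:[77/3,83/3] z:[27,97/3] -> miss, prune
    N12 x:[57/2,34] y:[92/3,33] z:[85/3,37] -> hit [92/3,33], descend [2, 6]
      N2 x:[32,34] y:[92/3,98/3] z:[95/3,37] -> hit [32,98/3] leaf, test {P0@t=32, P11(miss)}
      N6 x:[57/2,61/2] y:[94/3,33] z:[85/3,88/3] -> miss, prune

7 AABB tests over nodes [0, 4, 7, 3, 12, 2, 6]; 1 leaf entered; closest P0.

== RESULT ==
0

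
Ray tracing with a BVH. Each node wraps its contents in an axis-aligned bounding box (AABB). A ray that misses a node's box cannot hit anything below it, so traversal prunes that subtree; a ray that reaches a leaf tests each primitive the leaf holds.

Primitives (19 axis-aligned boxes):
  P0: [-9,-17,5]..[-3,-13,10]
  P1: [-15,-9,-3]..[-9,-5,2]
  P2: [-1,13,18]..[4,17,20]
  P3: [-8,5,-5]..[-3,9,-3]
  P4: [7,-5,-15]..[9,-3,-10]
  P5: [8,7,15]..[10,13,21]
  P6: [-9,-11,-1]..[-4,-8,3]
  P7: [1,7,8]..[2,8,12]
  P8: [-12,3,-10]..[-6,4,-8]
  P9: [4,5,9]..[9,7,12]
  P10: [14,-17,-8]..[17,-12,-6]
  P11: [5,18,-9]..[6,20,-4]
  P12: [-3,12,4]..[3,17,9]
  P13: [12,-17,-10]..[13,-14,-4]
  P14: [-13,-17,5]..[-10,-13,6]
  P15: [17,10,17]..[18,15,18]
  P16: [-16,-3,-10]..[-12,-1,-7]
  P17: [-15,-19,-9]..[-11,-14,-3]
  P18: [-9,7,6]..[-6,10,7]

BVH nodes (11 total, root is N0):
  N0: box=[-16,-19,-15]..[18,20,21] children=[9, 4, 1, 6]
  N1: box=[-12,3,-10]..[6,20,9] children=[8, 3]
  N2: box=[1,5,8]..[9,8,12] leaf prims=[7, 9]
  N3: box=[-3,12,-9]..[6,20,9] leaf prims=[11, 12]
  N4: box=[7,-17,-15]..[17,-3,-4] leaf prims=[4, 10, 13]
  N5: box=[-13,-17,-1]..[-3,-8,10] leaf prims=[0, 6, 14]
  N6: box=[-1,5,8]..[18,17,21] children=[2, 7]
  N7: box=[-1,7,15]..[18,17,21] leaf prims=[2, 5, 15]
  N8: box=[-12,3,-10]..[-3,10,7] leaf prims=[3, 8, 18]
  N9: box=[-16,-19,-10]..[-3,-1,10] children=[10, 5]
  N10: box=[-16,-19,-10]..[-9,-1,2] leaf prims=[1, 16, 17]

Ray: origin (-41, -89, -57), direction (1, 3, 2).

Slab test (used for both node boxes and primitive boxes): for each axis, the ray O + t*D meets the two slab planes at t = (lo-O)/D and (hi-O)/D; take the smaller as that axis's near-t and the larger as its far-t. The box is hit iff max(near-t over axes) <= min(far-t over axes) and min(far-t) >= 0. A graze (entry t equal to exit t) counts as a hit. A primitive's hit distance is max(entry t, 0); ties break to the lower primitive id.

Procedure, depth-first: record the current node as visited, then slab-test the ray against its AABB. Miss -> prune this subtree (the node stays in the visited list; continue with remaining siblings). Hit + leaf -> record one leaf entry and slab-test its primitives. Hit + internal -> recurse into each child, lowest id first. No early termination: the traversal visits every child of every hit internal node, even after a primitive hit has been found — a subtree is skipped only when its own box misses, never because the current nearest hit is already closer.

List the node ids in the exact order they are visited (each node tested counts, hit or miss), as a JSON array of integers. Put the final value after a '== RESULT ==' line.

Walk:
N0 x:[25,59] y:[70/3,109/3] z:[21,39] -> hit [25,109/3], descend [1, 4, 6, 9]
  N1 x:[29,47] y:[92/3,109/3] z:[47/2,33] -> hit [92/3,33], descend [3, 8]
    N3 x:[38,47] y:[101/3,109/3] z:[24,33] -> miss, prune
    N8 x:[29,38] y:[92/3,33] z:[47/2,32] -> hit [92/3,32] leaf, test {P3(miss), P8(miss), P18@t=32}
  N4 x:[48,58] y:[24,86/3] z:[21,53/2] -> miss, prune
  N6 x:[40,59] y:[94/3,106/3] z:[65/2,39] -> miss, prune
  N9 x:[25,38] y:[70/3,88/3] z:[47/2,67/2] -> hit [25,88/3], descend [5, 10]
    N5 x:[28,38] y:[24,27] z:[28,67/2] -> miss, prune
    N10 x:[25,32] y:[70/3,88/3] z:[47/2,59/2] -> hit [25,88/3] leaf, test {P1@t=27, P16(miss), P17(miss)}

Summary -> nodes [0, 1, 3, 8, 4, 6, 9, 5, 10]; box-tests=9; leaf-entries=2; first=P1

== RESULT ==
[0, 1, 3, 8, 4, 6, 9, 5, 10]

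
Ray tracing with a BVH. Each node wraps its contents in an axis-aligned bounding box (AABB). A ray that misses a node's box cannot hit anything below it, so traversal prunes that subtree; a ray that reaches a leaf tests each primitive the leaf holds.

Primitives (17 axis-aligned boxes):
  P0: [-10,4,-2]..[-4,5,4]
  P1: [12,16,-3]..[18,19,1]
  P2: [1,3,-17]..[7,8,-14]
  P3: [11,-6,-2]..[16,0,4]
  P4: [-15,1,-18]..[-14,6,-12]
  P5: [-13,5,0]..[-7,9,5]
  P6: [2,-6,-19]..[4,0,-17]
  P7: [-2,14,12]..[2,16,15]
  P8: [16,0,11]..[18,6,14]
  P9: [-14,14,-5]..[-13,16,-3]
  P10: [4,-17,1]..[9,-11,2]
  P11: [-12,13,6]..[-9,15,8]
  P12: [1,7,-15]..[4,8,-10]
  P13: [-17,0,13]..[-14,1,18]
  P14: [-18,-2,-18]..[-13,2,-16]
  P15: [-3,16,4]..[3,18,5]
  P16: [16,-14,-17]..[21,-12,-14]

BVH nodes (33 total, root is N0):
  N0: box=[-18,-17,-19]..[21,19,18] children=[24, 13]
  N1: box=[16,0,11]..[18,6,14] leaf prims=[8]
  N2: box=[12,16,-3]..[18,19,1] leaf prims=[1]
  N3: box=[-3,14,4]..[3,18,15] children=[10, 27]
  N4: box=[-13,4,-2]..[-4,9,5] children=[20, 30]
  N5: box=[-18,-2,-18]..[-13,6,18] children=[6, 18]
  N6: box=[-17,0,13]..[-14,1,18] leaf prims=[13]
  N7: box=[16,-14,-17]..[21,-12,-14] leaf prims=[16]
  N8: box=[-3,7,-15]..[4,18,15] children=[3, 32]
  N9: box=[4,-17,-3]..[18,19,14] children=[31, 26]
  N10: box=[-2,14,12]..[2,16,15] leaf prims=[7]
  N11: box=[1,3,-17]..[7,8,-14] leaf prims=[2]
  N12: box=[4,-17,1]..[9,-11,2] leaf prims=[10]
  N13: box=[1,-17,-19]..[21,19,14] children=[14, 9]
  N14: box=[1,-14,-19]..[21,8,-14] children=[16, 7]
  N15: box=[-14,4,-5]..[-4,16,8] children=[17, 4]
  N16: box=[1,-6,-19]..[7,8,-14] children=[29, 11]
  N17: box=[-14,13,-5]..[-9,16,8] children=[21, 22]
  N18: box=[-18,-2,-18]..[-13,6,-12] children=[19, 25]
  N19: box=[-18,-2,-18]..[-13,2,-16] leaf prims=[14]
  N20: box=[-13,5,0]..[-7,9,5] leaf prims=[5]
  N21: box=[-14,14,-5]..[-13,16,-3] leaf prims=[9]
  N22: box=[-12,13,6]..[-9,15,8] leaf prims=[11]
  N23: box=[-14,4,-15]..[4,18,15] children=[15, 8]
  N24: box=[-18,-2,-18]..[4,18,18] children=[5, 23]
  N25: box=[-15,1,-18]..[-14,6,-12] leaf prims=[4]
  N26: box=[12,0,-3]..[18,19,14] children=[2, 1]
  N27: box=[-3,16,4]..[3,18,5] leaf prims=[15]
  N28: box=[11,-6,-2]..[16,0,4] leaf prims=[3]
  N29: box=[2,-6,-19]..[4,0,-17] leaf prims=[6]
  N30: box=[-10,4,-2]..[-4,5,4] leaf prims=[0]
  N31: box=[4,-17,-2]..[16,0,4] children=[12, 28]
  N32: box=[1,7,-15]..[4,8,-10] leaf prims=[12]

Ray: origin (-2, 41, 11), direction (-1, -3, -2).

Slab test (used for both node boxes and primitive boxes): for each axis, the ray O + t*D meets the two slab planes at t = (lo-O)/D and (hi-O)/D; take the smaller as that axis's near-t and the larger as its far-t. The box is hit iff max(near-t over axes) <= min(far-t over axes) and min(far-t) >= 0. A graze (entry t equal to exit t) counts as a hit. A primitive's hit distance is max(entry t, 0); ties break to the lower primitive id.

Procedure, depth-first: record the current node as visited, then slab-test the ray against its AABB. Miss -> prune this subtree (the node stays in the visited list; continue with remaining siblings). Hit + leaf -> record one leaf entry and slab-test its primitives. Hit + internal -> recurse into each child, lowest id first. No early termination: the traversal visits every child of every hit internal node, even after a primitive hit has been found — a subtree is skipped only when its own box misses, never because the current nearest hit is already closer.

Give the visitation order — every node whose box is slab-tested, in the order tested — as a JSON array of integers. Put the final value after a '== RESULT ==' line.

Traverse from the root:
N0 x:[-23,16] y:[22/3,58/3] z:[-7/2,15] -> hit [22/3,15], descend [13, 24]
  N13 x:[-23,-3] y:[22/3,58/3] z:[-3/2,15] -> miss, prune
  N24 x:[-6,16] y:[23/3,43/3] z:[-7/2,29/2] -> hit [23/3,43/3], descend [5, 23]
    N5 x:[11,16] y:[35/3,43/3] z:[-7/2,29/2] -> hit [35/3,43/3], descend [6, 18]
      N6 x:[12,15] y:[40/3,41/3] z:[-7/2,-1] -> miss, prune
      N18 x:[11,16] y:[35/3,43/3] z:[23/2,29/2] -> hit [35/3,43/3], descend [19, 25]
        N19 x:[11,16] y:[13,43/3] z:[27/2,29/2] -> hit [27/2,43/3] leaf, test {P14@t=27/2}
        N25 x:[12,13] y:[35/3,40/3] z:[23/2,29/2] -> hit [12,13] leaf, test {P4@t=12}
    N23 x:[-6,12] y:[23/3,37/3] z:[-2,13] -> hit [23/3,12], descend [8, 15]
      N8 x:[-6,1] y:[23/3,34/3] z:[-2,13] -> miss, prune
      N15 x:[2,12] y:[25/3,37/3] z:[3/2,8] -> miss, prune

11 AABB tests over nodes [0, 13, 24, 5, 6, 18, 19, 25, 23, 8, 15]; 2 leaves entered; closest P4.

== RESULT ==
[0, 13, 24, 5, 6, 18, 19, 25, 23, 8, 15]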